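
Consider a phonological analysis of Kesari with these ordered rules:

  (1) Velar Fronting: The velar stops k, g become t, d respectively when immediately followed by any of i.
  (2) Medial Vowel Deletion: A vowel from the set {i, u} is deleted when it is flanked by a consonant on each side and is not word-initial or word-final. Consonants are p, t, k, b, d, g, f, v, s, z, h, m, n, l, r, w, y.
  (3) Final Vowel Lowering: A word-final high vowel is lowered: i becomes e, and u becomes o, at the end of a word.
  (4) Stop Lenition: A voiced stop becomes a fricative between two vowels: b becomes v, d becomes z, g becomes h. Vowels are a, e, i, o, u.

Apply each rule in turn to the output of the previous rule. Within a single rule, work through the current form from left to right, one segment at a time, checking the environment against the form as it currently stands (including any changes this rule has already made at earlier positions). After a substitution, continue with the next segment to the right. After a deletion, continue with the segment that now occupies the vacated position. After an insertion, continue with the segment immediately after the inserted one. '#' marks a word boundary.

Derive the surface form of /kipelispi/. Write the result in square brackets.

[tpelspe]

(1) Velar Fronting: [kipelispi] → [tipelispi]
(2) Medial Vowel Deletion: [tipelispi] → [tpelspi]
(3) Final Vowel Lowering: [tpelspi] → [tpelspe]
(4) Stop Lenition: no change — [tpelspe]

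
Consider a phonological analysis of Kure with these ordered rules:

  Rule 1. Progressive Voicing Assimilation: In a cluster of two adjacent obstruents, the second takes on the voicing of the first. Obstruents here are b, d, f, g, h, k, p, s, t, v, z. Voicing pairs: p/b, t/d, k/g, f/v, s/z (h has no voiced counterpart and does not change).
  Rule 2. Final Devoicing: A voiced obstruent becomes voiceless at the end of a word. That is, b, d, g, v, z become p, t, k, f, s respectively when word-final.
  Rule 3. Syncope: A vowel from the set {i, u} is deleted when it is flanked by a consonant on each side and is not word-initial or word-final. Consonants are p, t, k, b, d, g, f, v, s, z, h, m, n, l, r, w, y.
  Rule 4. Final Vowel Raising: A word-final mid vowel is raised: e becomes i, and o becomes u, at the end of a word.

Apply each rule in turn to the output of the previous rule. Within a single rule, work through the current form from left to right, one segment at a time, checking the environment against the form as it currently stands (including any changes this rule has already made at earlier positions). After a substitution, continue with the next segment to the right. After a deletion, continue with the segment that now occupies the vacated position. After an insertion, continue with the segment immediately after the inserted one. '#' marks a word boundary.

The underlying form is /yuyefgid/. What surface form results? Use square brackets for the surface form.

[yyefkt]

Rule 1 Progressive Voicing Assimilation: [yuyefgid] → [yuyefkid]
Rule 2 Final Devoicing: [yuyefkid] → [yuyefkit]
Rule 3 Syncope: [yuyefkit] → [yyefkt]
Rule 4 Final Vowel Raising: no change — [yyefkt]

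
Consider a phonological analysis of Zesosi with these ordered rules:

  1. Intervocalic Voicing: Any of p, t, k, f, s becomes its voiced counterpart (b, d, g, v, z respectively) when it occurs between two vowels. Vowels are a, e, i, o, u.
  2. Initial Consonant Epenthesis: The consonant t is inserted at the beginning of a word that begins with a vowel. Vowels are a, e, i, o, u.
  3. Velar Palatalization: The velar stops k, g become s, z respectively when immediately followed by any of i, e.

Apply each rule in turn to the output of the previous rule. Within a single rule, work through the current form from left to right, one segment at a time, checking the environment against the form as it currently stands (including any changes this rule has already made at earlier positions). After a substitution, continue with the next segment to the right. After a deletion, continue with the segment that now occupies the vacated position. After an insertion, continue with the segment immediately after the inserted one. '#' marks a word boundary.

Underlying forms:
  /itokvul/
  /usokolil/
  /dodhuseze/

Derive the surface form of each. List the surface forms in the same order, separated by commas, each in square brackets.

[tidokvul], [tuzogolil], [dodhuzeze]

/itokvul/:
  1 Intervocalic Voicing: [itokvul] → [idokvul]
  2 Initial Consonant Epenthesis: [idokvul] → [tidokvul]
  3 Velar Palatalization: no change — [tidokvul]
/usokolil/:
  1 Intervocalic Voicing: [usokolil] → [uzogolil]
  2 Initial Consonant Epenthesis: [uzogolil] → [tuzogolil]
  3 Velar Palatalization: no change — [tuzogolil]
/dodhuseze/:
  1 Intervocalic Voicing: [dodhuseze] → [dodhuzeze]
  2 Initial Consonant Epenthesis: no change — [dodhuzeze]
  3 Velar Palatalization: no change — [dodhuzeze]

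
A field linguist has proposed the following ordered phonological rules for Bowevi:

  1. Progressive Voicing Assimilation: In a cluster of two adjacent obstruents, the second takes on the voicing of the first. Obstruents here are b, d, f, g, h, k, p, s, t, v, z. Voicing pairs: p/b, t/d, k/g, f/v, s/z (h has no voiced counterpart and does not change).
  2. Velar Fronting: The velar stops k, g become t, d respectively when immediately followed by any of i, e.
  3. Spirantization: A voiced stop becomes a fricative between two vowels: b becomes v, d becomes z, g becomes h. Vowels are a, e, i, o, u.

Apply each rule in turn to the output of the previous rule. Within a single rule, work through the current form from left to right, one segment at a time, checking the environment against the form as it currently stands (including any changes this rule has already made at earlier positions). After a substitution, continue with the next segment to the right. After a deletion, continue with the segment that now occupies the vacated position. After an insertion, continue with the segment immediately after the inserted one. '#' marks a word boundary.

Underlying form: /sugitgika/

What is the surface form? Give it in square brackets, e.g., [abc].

1 Progressive Voicing Assimilation: [sugitgika] → [sugitkika]
2 Velar Fronting: [sugitkika] → [sudittika]
3 Spirantization: [sudittika] → [suzittika]

[suzittika]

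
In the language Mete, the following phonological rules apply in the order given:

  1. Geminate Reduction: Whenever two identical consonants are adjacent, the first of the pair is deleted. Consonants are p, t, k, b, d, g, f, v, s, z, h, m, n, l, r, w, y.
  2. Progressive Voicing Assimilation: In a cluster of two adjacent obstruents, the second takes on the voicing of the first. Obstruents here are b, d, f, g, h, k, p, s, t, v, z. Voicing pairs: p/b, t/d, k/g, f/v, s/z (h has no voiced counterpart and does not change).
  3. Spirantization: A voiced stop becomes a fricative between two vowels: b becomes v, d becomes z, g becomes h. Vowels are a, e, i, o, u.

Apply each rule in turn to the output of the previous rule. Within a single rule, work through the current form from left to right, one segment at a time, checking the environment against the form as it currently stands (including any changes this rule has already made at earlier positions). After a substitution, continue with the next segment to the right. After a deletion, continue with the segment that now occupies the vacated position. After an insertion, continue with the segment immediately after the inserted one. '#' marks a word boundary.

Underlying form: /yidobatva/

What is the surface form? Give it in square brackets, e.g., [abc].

1 Geminate Reduction: no change — [yidobatva]
2 Progressive Voicing Assimilation: [yidobatva] → [yidobatfa]
3 Spirantization: [yidobatfa] → [yizovatfa]

[yizovatfa]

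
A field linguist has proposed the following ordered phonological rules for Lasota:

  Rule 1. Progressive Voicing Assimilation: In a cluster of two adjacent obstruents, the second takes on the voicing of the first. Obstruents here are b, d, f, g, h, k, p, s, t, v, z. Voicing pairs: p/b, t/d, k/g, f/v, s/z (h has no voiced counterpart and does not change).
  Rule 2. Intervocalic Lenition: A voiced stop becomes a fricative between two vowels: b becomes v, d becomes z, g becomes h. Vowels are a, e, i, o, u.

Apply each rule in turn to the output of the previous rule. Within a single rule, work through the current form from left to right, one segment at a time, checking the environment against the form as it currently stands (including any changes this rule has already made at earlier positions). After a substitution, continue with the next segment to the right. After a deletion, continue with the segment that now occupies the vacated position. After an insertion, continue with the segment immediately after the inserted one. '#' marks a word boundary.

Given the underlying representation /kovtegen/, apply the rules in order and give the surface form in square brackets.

[kovdehen]

Rule 1 Progressive Voicing Assimilation: [kovtegen] → [kovdegen]
Rule 2 Intervocalic Lenition: [kovdegen] → [kovdehen]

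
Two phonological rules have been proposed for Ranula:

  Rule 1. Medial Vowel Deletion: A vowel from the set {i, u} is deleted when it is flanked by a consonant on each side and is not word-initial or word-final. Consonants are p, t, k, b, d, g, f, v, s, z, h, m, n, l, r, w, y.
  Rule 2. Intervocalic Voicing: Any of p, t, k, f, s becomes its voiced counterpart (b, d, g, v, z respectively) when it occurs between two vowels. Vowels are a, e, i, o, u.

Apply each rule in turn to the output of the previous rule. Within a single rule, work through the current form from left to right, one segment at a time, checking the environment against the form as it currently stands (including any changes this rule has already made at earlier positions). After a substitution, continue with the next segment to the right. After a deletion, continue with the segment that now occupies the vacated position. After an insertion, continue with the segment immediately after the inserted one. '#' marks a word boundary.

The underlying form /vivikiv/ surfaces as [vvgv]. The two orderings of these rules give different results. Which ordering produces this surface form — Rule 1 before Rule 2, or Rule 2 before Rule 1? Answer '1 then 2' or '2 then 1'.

Order 1 then 2:
  1 Medial Vowel Deletion: [vivikiv] → [vvkv]
  2 Intervocalic Voicing: no change — [vvkv]
  result: [vvkv]
Order 2 then 1:
  2 Intervocalic Voicing: [vivikiv] → [vivigiv]
  1 Medial Vowel Deletion: [vivigiv] → [vvgv]
  result: [vvgv]

2 then 1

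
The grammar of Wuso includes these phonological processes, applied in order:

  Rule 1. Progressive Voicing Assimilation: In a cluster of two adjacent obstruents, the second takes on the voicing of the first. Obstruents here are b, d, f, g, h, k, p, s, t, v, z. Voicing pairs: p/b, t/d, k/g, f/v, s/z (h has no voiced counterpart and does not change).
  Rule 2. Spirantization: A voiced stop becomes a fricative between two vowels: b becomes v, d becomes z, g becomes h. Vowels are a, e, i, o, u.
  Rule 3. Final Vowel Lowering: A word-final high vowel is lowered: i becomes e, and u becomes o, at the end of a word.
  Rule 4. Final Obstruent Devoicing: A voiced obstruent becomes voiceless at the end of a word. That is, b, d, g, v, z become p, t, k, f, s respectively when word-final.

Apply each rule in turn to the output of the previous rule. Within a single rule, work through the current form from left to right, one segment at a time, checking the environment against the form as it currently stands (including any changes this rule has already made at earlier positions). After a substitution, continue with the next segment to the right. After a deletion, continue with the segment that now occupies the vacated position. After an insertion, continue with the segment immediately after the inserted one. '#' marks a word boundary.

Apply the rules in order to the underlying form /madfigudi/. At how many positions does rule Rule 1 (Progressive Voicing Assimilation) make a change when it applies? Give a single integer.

1

Rule 1 Progressive Voicing Assimilation: [madfigudi] → [madvigudi]
Rule 2 Spirantization: [madvigudi] → [madvihuzi]
Rule 3 Final Vowel Lowering: [madvihuzi] → [madvihuze]
Rule 4 Final Obstruent Devoicing: no change — [madvihuze]
Rule Rule 1 changed 1 position(s).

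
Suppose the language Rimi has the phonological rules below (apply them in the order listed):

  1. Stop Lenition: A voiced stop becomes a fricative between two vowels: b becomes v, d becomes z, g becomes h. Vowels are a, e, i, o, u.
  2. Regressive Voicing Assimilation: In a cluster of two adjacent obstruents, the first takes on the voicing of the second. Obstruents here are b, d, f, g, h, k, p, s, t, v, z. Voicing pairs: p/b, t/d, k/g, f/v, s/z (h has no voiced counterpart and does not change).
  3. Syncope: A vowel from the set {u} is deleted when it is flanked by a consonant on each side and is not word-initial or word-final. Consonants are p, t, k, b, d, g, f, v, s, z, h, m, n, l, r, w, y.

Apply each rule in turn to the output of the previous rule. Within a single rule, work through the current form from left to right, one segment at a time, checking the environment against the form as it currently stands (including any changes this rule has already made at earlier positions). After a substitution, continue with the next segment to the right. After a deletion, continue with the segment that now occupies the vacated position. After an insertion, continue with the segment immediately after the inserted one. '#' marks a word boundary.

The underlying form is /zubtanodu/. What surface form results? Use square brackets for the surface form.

[zptanozu]

1 Stop Lenition: [zubtanodu] → [zubtanozu]
2 Regressive Voicing Assimilation: [zubtanozu] → [zuptanozu]
3 Syncope: [zuptanozu] → [zptanozu]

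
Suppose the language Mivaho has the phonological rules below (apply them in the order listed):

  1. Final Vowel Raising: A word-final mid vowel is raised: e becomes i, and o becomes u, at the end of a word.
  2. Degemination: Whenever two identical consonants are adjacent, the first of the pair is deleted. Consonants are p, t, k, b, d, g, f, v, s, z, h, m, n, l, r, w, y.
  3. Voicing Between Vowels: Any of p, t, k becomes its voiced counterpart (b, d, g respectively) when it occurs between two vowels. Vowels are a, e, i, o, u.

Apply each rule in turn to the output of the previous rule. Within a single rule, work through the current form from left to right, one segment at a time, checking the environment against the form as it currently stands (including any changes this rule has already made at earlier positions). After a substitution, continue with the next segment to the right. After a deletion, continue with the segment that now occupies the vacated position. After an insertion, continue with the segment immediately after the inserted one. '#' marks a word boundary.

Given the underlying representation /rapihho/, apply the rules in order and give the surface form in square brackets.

[rabihu]

1 Final Vowel Raising: [rapihho] → [rapihhu]
2 Degemination: [rapihhu] → [rapihu]
3 Voicing Between Vowels: [rapihu] → [rabihu]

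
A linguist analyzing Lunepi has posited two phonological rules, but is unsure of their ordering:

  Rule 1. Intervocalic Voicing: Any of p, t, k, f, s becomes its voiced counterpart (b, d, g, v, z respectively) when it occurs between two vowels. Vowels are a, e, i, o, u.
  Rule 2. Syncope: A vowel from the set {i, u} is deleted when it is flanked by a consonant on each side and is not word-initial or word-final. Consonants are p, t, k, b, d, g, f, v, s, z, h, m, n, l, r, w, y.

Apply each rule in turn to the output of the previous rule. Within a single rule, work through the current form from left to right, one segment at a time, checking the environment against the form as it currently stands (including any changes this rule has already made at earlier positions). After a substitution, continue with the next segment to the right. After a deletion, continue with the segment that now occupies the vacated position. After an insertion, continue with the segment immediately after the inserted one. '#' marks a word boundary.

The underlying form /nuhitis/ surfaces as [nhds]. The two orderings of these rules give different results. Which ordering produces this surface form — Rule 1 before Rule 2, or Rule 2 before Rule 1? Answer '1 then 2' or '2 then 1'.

Order 1 then 2:
  1 Intervocalic Voicing: [nuhitis] → [nuhidis]
  2 Syncope: [nuhidis] → [nhds]
  result: [nhds]
Order 2 then 1:
  2 Syncope: [nuhitis] → [nhts]
  1 Intervocalic Voicing: no change — [nhts]
  result: [nhts]

1 then 2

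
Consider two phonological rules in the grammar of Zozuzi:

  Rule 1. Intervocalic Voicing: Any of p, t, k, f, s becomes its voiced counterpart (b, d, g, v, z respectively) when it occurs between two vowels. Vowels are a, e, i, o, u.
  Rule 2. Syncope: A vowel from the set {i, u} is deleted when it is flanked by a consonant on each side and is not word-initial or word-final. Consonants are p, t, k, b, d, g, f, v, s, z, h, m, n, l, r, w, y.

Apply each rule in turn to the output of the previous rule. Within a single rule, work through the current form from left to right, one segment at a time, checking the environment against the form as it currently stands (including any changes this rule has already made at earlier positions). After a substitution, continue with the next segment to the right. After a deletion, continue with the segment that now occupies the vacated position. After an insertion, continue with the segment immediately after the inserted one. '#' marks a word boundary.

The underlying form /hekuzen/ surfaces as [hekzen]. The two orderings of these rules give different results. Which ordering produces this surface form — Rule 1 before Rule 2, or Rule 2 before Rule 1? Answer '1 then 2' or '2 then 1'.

Order 1 then 2:
  1 Intervocalic Voicing: [hekuzen] → [heguzen]
  2 Syncope: [heguzen] → [hegzen]
  result: [hegzen]
Order 2 then 1:
  2 Syncope: [hekuzen] → [hekzen]
  1 Intervocalic Voicing: no change — [hekzen]
  result: [hekzen]

2 then 1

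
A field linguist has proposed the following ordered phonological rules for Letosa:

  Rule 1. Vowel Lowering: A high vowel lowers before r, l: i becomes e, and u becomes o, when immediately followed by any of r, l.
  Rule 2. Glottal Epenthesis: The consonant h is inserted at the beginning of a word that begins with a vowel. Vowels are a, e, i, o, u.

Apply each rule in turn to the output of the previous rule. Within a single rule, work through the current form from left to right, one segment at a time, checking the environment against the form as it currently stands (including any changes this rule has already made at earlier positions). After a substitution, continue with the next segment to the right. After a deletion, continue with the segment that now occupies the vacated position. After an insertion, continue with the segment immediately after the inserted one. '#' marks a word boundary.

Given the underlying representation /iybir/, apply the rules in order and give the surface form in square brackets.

Rule 1 Vowel Lowering: [iybir] → [iyber]
Rule 2 Glottal Epenthesis: [iyber] → [hiyber]

[hiyber]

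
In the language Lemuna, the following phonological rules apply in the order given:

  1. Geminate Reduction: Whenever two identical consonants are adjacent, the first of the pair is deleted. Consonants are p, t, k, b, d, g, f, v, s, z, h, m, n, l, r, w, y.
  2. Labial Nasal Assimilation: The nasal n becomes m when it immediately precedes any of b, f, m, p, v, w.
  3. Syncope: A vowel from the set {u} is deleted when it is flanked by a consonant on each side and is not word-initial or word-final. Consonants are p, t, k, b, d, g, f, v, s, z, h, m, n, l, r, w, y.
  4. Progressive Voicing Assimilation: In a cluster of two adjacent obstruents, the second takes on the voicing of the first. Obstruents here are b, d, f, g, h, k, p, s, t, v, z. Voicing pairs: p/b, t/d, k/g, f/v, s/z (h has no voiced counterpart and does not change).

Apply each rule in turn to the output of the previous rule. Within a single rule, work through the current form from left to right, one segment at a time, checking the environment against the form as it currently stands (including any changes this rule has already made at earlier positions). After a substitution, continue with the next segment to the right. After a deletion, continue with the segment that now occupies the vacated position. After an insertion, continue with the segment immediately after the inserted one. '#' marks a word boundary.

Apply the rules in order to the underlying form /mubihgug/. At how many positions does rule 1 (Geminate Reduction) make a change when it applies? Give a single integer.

1 Geminate Reduction: no change — [mubihgug]
2 Labial Nasal Assimilation: no change — [mubihgug]
3 Syncope: [mubihgug] → [mbihgg]
4 Progressive Voicing Assimilation: [mbihgg] → [mbihkk]
Rule 1 changed 0 position(s).

0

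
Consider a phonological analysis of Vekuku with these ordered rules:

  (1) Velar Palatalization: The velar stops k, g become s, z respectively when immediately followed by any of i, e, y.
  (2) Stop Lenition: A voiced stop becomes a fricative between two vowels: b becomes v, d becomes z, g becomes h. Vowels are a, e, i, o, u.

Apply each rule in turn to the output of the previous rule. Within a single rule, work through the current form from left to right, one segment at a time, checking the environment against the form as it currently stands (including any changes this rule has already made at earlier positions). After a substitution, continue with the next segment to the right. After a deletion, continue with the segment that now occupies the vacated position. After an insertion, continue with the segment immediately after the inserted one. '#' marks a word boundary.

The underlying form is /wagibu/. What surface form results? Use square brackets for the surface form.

(1) Velar Palatalization: [wagibu] → [wazibu]
(2) Stop Lenition: [wazibu] → [wazivu]

[wazivu]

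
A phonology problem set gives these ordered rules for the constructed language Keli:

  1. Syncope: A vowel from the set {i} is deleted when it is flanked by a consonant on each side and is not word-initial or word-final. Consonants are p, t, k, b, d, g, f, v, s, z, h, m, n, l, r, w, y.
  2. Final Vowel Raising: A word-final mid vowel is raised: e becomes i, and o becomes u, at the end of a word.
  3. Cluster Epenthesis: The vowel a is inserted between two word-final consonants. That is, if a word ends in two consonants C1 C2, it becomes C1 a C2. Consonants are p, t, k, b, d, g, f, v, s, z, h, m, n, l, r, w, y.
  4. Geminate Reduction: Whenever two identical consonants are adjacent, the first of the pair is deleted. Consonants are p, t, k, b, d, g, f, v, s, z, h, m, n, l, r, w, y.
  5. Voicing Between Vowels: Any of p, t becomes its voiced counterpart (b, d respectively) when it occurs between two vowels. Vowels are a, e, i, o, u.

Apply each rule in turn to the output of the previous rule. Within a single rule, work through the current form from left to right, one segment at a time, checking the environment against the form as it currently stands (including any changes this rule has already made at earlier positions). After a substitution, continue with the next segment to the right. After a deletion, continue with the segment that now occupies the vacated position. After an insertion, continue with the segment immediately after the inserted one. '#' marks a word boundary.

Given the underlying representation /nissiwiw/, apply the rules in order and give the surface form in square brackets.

[nswaw]

1 Syncope: [nissiwiw] → [nssww]
2 Final Vowel Raising: no change — [nssww]
3 Cluster Epenthesis: [nssww] → [nsswaw]
4 Geminate Reduction: [nsswaw] → [nswaw]
5 Voicing Between Vowels: no change — [nswaw]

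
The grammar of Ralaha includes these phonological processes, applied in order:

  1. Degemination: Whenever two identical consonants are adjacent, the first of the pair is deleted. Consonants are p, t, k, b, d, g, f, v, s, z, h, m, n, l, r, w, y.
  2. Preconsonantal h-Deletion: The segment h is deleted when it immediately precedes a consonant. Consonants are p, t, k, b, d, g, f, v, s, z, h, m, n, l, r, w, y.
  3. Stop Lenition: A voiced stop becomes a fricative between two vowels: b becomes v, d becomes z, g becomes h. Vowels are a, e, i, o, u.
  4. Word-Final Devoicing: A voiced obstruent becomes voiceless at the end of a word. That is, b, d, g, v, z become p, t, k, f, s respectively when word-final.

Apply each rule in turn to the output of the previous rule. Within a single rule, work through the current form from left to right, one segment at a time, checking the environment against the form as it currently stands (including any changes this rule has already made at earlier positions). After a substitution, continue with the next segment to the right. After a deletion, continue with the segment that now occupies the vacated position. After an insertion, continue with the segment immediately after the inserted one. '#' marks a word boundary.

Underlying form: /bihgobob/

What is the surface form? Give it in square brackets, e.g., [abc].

1 Degemination: no change — [bihgobob]
2 Preconsonantal h-Deletion: [bihgobob] → [bigobob]
3 Stop Lenition: [bigobob] → [bihovob]
4 Word-Final Devoicing: [bihovob] → [bihovop]

[bihovop]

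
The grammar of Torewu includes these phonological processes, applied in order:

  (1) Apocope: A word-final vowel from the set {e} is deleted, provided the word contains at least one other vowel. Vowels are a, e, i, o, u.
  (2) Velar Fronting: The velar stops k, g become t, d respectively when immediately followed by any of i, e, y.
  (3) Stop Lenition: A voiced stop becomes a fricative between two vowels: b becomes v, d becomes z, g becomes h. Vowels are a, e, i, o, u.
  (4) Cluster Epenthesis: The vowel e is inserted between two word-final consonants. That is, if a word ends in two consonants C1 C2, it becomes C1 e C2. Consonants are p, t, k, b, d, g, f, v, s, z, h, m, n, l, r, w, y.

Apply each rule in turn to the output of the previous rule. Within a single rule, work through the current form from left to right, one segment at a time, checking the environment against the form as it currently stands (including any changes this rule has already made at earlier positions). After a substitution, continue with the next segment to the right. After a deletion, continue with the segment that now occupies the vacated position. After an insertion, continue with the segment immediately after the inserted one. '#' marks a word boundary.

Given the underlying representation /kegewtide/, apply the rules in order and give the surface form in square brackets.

(1) Apocope: [kegewtide] → [kegewtid]
(2) Velar Fronting: [kegewtid] → [tedewtid]
(3) Stop Lenition: [tedewtid] → [tezewtid]
(4) Cluster Epenthesis: no change — [tezewtid]

[tezewtid]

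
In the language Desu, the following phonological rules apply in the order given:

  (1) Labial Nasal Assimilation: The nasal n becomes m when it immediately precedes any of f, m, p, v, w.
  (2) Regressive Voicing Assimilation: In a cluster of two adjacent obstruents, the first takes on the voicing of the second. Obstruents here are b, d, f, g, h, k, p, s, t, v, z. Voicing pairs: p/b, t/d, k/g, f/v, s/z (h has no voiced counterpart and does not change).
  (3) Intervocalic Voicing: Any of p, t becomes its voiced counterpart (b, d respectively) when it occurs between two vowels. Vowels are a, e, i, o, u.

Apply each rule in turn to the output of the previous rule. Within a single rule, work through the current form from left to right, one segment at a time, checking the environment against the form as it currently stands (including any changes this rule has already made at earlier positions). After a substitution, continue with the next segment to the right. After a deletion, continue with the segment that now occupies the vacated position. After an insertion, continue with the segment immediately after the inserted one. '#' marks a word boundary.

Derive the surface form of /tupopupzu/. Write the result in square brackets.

(1) Labial Nasal Assimilation: no change — [tupopupzu]
(2) Regressive Voicing Assimilation: [tupopupzu] → [tupopubzu]
(3) Intervocalic Voicing: [tupopubzu] → [tubobubzu]

[tubobubzu]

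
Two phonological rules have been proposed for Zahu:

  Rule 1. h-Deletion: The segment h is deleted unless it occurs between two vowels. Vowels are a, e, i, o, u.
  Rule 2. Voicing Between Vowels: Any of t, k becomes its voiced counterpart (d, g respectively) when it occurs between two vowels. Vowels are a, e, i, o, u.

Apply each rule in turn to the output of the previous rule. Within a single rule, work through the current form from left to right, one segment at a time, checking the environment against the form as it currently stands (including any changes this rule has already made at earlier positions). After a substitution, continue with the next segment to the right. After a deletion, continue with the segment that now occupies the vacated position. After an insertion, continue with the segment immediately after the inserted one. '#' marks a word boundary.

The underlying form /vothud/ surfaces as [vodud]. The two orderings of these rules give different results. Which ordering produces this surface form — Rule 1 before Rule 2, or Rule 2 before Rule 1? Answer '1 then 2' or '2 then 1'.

Order 1 then 2:
  1 h-Deletion: [vothud] → [votud]
  2 Voicing Between Vowels: [votud] → [vodud]
  result: [vodud]
Order 2 then 1:
  2 Voicing Between Vowels: no change — [vothud]
  1 h-Deletion: [vothud] → [votud]
  result: [votud]

1 then 2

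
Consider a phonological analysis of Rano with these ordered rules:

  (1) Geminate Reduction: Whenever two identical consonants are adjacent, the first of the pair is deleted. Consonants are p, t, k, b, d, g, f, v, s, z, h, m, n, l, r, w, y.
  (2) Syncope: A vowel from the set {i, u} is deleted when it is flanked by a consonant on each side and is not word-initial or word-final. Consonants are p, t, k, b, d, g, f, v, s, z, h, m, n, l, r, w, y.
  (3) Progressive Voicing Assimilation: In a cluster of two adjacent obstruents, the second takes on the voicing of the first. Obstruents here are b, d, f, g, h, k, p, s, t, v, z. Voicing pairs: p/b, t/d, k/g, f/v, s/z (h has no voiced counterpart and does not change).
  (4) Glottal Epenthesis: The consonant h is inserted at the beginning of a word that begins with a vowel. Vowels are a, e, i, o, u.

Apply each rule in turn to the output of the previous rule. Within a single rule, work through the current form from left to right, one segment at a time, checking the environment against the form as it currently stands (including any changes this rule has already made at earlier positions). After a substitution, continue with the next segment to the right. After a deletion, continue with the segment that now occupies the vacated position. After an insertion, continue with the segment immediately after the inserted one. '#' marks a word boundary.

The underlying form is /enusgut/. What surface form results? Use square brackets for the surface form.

[henskt]

(1) Geminate Reduction: no change — [enusgut]
(2) Syncope: [enusgut] → [ensgt]
(3) Progressive Voicing Assimilation: [ensgt] → [enskt]
(4) Glottal Epenthesis: [enskt] → [henskt]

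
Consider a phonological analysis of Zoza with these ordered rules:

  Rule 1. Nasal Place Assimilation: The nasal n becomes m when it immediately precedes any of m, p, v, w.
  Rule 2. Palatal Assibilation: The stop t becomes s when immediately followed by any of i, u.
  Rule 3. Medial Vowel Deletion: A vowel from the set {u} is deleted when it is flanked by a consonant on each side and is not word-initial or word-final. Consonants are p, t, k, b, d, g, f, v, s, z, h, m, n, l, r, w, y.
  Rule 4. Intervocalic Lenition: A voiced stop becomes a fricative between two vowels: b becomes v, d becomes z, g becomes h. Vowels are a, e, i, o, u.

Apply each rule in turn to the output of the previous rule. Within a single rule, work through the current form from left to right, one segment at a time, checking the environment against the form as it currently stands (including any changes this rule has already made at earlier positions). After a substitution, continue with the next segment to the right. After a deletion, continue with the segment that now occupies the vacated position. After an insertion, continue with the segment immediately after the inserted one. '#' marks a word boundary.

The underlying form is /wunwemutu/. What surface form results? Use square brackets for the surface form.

[wmwemsu]

Rule 1 Nasal Place Assimilation: [wunwemutu] → [wumwemutu]
Rule 2 Palatal Assibilation: [wumwemutu] → [wumwemusu]
Rule 3 Medial Vowel Deletion: [wumwemusu] → [wmwemsu]
Rule 4 Intervocalic Lenition: no change — [wmwemsu]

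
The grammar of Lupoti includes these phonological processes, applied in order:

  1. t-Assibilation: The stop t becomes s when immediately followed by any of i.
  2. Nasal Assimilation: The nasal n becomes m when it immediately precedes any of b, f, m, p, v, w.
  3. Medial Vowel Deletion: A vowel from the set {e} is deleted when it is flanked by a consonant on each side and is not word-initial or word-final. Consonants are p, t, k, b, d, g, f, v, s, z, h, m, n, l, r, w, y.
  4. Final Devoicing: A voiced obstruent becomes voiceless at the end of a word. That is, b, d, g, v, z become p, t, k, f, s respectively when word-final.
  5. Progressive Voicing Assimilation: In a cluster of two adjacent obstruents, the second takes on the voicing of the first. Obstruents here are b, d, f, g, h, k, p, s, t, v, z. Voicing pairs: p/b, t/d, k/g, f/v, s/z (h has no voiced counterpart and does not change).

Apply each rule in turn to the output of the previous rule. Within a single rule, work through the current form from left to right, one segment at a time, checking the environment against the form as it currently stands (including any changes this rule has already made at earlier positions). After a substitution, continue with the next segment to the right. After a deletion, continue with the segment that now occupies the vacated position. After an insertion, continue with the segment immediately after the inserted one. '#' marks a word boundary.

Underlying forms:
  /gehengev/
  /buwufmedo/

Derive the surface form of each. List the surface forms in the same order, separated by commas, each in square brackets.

/gehengev/:
  1 t-Assibilation: no change — [gehengev]
  2 Nasal Assimilation: no change — [gehengev]
  3 Medial Vowel Deletion: [gehengev] → [ghngv]
  4 Final Devoicing: [ghngv] → [ghngf]
  5 Progressive Voicing Assimilation: [ghngf] → [ghngv]
/buwufmedo/:
  1 t-Assibilation: no change — [buwufmedo]
  2 Nasal Assimilation: no change — [buwufmedo]
  3 Medial Vowel Deletion: [buwufmedo] → [buwufmdo]
  4 Final Devoicing: no change — [buwufmdo]
  5 Progressive Voicing Assimilation: no change — [buwufmdo]

[ghngv], [buwufmdo]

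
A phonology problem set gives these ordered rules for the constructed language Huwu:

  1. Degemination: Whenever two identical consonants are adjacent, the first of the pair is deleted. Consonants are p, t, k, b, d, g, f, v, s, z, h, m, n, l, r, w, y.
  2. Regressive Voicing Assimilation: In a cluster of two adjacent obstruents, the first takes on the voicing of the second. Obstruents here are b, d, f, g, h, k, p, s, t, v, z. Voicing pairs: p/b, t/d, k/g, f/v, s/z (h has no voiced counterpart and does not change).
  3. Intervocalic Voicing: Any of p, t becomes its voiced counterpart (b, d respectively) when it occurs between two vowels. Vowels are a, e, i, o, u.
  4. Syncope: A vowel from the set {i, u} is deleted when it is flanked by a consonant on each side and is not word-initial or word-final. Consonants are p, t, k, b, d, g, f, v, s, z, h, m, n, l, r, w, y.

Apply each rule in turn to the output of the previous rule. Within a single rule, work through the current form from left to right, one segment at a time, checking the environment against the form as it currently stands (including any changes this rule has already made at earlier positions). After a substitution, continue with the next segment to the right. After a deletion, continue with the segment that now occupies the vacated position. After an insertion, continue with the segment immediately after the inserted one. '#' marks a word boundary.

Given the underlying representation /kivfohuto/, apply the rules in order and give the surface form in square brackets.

[kffohdo]

1 Degemination: no change — [kivfohuto]
2 Regressive Voicing Assimilation: [kivfohuto] → [kiffohuto]
3 Intervocalic Voicing: [kiffohuto] → [kiffohudo]
4 Syncope: [kiffohudo] → [kffohdo]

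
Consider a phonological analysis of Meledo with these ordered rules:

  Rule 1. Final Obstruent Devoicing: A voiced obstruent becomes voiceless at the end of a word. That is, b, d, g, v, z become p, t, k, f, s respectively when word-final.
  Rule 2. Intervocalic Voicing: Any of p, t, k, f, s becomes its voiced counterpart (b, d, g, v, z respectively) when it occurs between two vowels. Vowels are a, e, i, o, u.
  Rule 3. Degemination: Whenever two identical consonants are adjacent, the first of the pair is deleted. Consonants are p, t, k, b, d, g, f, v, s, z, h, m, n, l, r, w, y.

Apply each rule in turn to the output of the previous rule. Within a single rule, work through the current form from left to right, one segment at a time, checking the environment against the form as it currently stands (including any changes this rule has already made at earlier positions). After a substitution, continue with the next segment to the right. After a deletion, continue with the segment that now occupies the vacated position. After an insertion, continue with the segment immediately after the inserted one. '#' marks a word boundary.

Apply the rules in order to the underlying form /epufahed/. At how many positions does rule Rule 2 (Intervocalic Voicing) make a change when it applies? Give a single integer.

Rule 1 Final Obstruent Devoicing: [epufahed] → [epufahet]
Rule 2 Intervocalic Voicing: [epufahet] → [ebuvahet]
Rule 3 Degemination: no change — [ebuvahet]
Rule Rule 2 changed 2 position(s).

2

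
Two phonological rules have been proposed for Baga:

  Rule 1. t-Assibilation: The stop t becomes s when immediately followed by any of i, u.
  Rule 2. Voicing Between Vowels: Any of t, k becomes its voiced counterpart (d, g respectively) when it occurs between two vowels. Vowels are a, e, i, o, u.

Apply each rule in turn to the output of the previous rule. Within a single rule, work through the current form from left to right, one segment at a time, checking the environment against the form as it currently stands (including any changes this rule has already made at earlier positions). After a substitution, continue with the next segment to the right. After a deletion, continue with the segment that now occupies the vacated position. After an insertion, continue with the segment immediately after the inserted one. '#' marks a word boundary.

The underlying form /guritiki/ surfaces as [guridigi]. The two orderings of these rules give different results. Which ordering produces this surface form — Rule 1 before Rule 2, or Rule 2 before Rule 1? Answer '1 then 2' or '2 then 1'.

Order 1 then 2:
  1 t-Assibilation: [guritiki] → [gurisiki]
  2 Voicing Between Vowels: [gurisiki] → [gurisigi]
  result: [gurisigi]
Order 2 then 1:
  2 Voicing Between Vowels: [guritiki] → [guridigi]
  1 t-Assibilation: no change — [guridigi]
  result: [guridigi]

2 then 1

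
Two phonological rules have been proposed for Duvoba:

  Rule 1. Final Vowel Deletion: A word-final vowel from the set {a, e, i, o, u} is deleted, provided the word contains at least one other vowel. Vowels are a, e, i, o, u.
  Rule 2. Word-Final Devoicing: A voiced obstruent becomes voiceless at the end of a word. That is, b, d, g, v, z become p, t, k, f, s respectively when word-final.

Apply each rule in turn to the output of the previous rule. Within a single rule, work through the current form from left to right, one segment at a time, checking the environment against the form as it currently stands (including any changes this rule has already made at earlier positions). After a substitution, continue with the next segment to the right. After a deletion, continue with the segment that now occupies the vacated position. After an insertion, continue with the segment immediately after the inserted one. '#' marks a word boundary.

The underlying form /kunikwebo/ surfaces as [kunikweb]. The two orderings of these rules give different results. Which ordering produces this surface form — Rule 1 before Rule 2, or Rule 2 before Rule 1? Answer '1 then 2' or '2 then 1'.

Order 1 then 2:
  1 Final Vowel Deletion: [kunikwebo] → [kunikweb]
  2 Word-Final Devoicing: [kunikweb] → [kunikwep]
  result: [kunikwep]
Order 2 then 1:
  2 Word-Final Devoicing: no change — [kunikwebo]
  1 Final Vowel Deletion: [kunikwebo] → [kunikweb]
  result: [kunikweb]

2 then 1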